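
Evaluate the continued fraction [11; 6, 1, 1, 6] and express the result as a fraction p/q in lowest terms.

Use the convergent recurrence hₖ = aₖ·hₖ₋₁ + hₖ₋₂ (and likewise for the denominators kₖ):
a_0 = 11: 11/1
a_1 = 6: 67/6
a_2 = 1: 78/7
a_3 = 1: 145/13
a_4 = 6: 948/85

948/85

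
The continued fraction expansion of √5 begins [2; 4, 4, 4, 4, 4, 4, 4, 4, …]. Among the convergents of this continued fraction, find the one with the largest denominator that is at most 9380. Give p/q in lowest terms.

List convergents until the denominator exceeds the bound:
a_0 = 2: 2/1  (≤ bound)
a_1 = 4: 9/4  (≤ bound)
a_2 = 4: 38/17  (≤ bound)
a_3 = 4: 161/72  (≤ bound)
a_4 = 4: 682/305  (≤ bound)
a_5 = 4: 2889/1292  (≤ bound)
a_6 = 4: 12238/5473  (≤ bound)
a_7 = 4: 51841/23184  (> 9380, stop)

12238/5473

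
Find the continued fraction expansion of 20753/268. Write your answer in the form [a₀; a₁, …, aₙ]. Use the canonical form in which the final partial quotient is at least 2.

20753 ÷ 268 → quotient 77, remainder 117
268 ÷ 117 → quotient 2, remainder 34
117 ÷ 34 → quotient 3, remainder 15
34 ÷ 15 → quotient 2, remainder 4
15 ÷ 4 → quotient 3, remainder 3
4 ÷ 3 → quotient 1, remainder 1
3 ÷ 1 → quotient 3, remainder 0

[77; 2, 3, 2, 3, 1, 3]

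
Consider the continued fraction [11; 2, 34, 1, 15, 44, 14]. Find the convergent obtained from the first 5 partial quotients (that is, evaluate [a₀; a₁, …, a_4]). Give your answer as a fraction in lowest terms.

13033/1134

Compute successive convergents:
a_0 = 11: 11/1
a_1 = 2: 23/2
a_2 = 34: 793/69
a_3 = 1: 816/71
a_4 = 15: 13033/1134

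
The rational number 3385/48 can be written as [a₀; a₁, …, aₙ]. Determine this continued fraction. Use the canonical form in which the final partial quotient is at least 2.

3385 = 70·48 + 25, so a_0 = 70
48 = 1·25 + 23, so a_1 = 1
25 = 1·23 + 2, so a_2 = 1
23 = 11·2 + 1, so a_3 = 11
2 = 2·1 + 0, so a_4 = 2

[70; 1, 1, 11, 2]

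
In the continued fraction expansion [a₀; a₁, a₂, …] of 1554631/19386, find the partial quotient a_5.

Apply division with remainder until the remainder is 0:
1554631 = 80·19386 + 3751, so a_0 = 80
19386 = 5·3751 + 631, so a_1 = 5
3751 = 5·631 + 596, so a_2 = 5
631 = 1·596 + 35, so a_3 = 1
596 = 17·35 + 1, so a_4 = 17
35 = 35·1 + 0, so a_5 = 35

35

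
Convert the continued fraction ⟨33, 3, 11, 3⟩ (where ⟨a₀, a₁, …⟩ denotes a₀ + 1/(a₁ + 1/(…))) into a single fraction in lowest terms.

Start with 3.
11 + 1/(3/1) = 11 + 1/3 = 34/3
3 + 1/(34/3) = 3 + 3/34 = 105/34
33 + 1/(105/34) = 33 + 34/105 = 3499/105

3499/105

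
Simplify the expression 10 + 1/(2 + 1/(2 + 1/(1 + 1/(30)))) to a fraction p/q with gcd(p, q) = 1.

2242/215

Work from the innermost term outward:
Start with 30.
1 + 1/(30/1) = 1 + 1/30 = 31/30
2 + 1/(31/30) = 2 + 30/31 = 92/31
2 + 1/(92/31) = 2 + 31/92 = 215/92
10 + 1/(215/92) = 10 + 92/215 = 2242/215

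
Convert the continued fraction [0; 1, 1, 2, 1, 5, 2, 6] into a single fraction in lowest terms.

323/562

Work from the innermost term outward:
Start with 6.
2 + 1/(6/1) = 2 + 1/6 = 13/6
5 + 1/(13/6) = 5 + 6/13 = 71/13
1 + 1/(71/13) = 1 + 13/71 = 84/71
2 + 1/(84/71) = 2 + 71/84 = 239/84
1 + 1/(239/84) = 1 + 84/239 = 323/239
1 + 1/(323/239) = 1 + 239/323 = 562/323
0 + 1/(562/323) = 0 + 323/562 = 323/562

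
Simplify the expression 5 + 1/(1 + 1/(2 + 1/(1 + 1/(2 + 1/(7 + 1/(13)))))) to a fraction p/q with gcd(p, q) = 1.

6095/1064

Build up convergents one term at a time:
a_0 = 5: 5/1
a_1 = 1: 6/1
a_2 = 2: 17/3
a_3 = 1: 23/4
a_4 = 2: 63/11
a_5 = 7: 464/81
a_6 = 13: 6095/1064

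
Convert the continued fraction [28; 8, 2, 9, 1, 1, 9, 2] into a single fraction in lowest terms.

Start with 2.
9 + 1/(2/1) = 9 + 1/2 = 19/2
1 + 1/(19/2) = 1 + 2/19 = 21/19
1 + 1/(21/19) = 1 + 19/21 = 40/21
9 + 1/(40/21) = 9 + 21/40 = 381/40
2 + 1/(381/40) = 2 + 40/381 = 802/381
8 + 1/(802/381) = 8 + 381/802 = 6797/802
28 + 1/(6797/802) = 28 + 802/6797 = 191118/6797

191118/6797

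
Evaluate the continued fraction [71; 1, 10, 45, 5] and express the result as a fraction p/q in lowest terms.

179126/2491

Start with 5.
45 + 1/(5/1) = 45 + 1/5 = 226/5
10 + 1/(226/5) = 10 + 5/226 = 2265/226
1 + 1/(2265/226) = 1 + 226/2265 = 2491/2265
71 + 1/(2491/2265) = 71 + 2265/2491 = 179126/2491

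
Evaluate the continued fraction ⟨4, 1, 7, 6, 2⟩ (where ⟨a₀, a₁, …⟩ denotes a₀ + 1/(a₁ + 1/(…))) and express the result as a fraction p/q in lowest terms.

517/106

Start with 2.
6 + 1/(2/1) = 6 + 1/2 = 13/2
7 + 1/(13/2) = 7 + 2/13 = 93/13
1 + 1/(93/13) = 1 + 13/93 = 106/93
4 + 1/(106/93) = 4 + 93/106 = 517/106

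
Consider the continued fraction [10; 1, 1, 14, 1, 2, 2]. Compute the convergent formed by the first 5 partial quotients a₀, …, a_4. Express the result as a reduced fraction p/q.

326/31

Build up convergents one term at a time:
a_0 = 10: 10/1
a_1 = 1: 11/1
a_2 = 1: 21/2
a_3 = 14: 305/29
a_4 = 1: 326/31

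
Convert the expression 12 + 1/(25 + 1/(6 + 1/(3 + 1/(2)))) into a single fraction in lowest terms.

13328/1107

Collapse the nested fraction from the inside out:
Start with 2.
3 + 1/(2/1) = 3 + 1/2 = 7/2
6 + 1/(7/2) = 6 + 2/7 = 44/7
25 + 1/(44/7) = 25 + 7/44 = 1107/44
12 + 1/(1107/44) = 12 + 44/1107 = 13328/1107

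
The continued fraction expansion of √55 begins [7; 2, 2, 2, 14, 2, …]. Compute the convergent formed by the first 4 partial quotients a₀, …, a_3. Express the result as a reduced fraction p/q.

Work from the innermost term outward:
Start with 2.
2 + 1/(2/1) = 2 + 1/2 = 5/2
2 + 1/(5/2) = 2 + 2/5 = 12/5
7 + 1/(12/5) = 7 + 5/12 = 89/12

89/12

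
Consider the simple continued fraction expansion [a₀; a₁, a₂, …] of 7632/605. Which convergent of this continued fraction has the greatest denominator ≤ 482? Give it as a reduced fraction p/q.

a_0 = 12: 12/1  (≤ bound)
a_1 = 1: 13/1  (≤ bound)
a_2 = 1: 25/2  (≤ bound)
a_3 = 1: 38/3  (≤ bound)
a_4 = 1: 63/5  (≤ bound)
a_5 = 2: 164/13  (≤ bound)
a_6 = 11: 1867/148  (≤ bound)
a_7 = 4: 7632/605  (> 482, stop)

1867/148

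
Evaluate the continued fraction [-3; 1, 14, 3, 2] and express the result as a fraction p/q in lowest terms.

-221/107

Compute successive convergents:
a_0 = -3: -3/1
a_1 = 1: -2/1
a_2 = 14: -31/15
a_3 = 3: -95/46
a_4 = 2: -221/107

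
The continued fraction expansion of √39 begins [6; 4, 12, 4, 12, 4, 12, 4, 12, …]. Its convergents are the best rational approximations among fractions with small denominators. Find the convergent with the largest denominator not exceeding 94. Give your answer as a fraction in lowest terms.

List convergents until the denominator exceeds the bound:
a_0 = 6: 6/1  (≤ bound)
a_1 = 4: 25/4  (≤ bound)
a_2 = 12: 306/49  (≤ bound)
a_3 = 4: 1249/200  (> 94, stop)

306/49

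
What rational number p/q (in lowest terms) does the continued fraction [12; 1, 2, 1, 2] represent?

140/11

a_0 = 12: 12/1
a_1 = 1: 13/1
a_2 = 2: 38/3
a_3 = 1: 51/4
a_4 = 2: 140/11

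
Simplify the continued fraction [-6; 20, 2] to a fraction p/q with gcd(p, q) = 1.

Start with 2.
20 + 1/(2/1) = 20 + 1/2 = 41/2
-6 + 1/(41/2) = -6 + 2/41 = -244/41

-244/41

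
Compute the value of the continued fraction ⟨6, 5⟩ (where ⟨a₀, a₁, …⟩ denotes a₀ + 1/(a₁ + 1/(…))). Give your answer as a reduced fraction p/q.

31/5

a_0 = 6: 6/1
a_1 = 5: 31/5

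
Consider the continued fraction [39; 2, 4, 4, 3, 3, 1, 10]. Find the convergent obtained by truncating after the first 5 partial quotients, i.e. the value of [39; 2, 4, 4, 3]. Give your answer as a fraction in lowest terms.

a_0 = 39: 39/1
a_1 = 2: 79/2
a_2 = 4: 355/9
a_3 = 4: 1499/38
a_4 = 3: 4852/123

4852/123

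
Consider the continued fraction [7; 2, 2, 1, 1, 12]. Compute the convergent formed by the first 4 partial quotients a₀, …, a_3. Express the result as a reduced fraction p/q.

52/7

Build up convergents one term at a time:
a_0 = 7: 7/1
a_1 = 2: 15/2
a_2 = 2: 37/5
a_3 = 1: 52/7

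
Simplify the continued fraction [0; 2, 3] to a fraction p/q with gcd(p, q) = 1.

Use the convergent recurrence hₖ = aₖ·hₖ₋₁ + hₖ₋₂ (and likewise for the denominators kₖ):
a_0 = 0: 0/1
a_1 = 2: 1/2
a_2 = 3: 3/7

3/7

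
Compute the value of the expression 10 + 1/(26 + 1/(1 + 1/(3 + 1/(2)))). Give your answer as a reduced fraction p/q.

Work from the innermost term outward:
Start with 2.
3 + 1/(2/1) = 3 + 1/2 = 7/2
1 + 1/(7/2) = 1 + 2/7 = 9/7
26 + 1/(9/7) = 26 + 7/9 = 241/9
10 + 1/(241/9) = 10 + 9/241 = 2419/241

2419/241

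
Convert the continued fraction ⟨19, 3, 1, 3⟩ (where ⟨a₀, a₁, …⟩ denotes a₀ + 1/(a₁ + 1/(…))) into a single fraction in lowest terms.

289/15

a_0 = 19: 19/1
a_1 = 3: 58/3
a_2 = 1: 77/4
a_3 = 3: 289/15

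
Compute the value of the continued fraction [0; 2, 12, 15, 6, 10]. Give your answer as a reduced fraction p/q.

11161/23247

Compute successive convergents:
a_0 = 0: 0/1
a_1 = 2: 1/2
a_2 = 12: 12/25
a_3 = 15: 181/377
a_4 = 6: 1098/2287
a_5 = 10: 11161/23247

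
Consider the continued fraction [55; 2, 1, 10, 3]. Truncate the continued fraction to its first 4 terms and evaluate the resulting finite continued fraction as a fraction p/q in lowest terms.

Build up convergents one term at a time:
a_0 = 55: 55/1
a_1 = 2: 111/2
a_2 = 1: 166/3
a_3 = 10: 1771/32

1771/32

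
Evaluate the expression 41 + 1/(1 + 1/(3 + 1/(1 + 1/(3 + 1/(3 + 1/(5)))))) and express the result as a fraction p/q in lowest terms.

13749/329

Start with 5.
3 + 1/(5/1) = 3 + 1/5 = 16/5
3 + 1/(16/5) = 3 + 5/16 = 53/16
1 + 1/(53/16) = 1 + 16/53 = 69/53
3 + 1/(69/53) = 3 + 53/69 = 260/69
1 + 1/(260/69) = 1 + 69/260 = 329/260
41 + 1/(329/260) = 41 + 260/329 = 13749/329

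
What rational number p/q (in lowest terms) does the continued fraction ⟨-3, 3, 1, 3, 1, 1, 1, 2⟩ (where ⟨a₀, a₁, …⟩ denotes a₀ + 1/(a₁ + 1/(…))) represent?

Build up convergents one term at a time:
a_0 = -3: -3/1
a_1 = 3: -8/3
a_2 = 1: -11/4
a_3 = 3: -41/15
a_4 = 1: -52/19
a_5 = 1: -93/34
a_6 = 1: -145/53
a_7 = 2: -383/140

-383/140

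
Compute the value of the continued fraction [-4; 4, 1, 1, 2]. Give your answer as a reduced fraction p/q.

-87/23

Work from the innermost term outward:
Start with 2.
1 + 1/(2/1) = 1 + 1/2 = 3/2
1 + 1/(3/2) = 1 + 2/3 = 5/3
4 + 1/(5/3) = 4 + 3/5 = 23/5
-4 + 1/(23/5) = -4 + 5/23 = -87/23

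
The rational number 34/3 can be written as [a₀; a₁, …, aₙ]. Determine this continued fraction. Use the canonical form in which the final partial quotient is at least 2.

34 ÷ 3 → quotient 11, remainder 1
3 ÷ 1 → quotient 3, remainder 0

[11; 3]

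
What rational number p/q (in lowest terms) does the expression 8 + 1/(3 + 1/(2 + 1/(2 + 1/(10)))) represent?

1468/177

Start with 10.
2 + 1/(10/1) = 2 + 1/10 = 21/10
2 + 1/(21/10) = 2 + 10/21 = 52/21
3 + 1/(52/21) = 3 + 21/52 = 177/52
8 + 1/(177/52) = 8 + 52/177 = 1468/177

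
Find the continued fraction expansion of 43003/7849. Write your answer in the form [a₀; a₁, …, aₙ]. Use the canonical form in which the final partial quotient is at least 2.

[5; 2, 11, 3, 1, 1, 47]

Run the Euclidean algorithm, recording each quotient:
43003 = 5·7849 + 3758, so a_0 = 5
7849 = 2·3758 + 333, so a_1 = 2
3758 = 11·333 + 95, so a_2 = 11
333 = 3·95 + 48, so a_3 = 3
95 = 1·48 + 47, so a_4 = 1
48 = 1·47 + 1, so a_5 = 1
47 = 47·1 + 0, so a_6 = 47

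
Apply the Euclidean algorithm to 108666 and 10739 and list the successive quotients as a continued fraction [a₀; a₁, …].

⌊108666/10739⌋ = 10, remainder 1276
⌊10739/1276⌋ = 8, remainder 531
⌊1276/531⌋ = 2, remainder 214
⌊531/214⌋ = 2, remainder 103
⌊214/103⌋ = 2, remainder 8
⌊103/8⌋ = 12, remainder 7
⌊8/7⌋ = 1, remainder 1
⌊7/1⌋ = 7, remainder 0

[10; 8, 2, 2, 2, 12, 1, 7]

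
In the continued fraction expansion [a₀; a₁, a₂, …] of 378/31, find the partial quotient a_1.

378 ÷ 31 → quotient 12, remainder 6
31 ÷ 6 → quotient 5, remainder 1

5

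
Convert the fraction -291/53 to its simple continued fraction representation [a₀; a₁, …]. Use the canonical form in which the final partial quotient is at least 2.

Apply division with remainder until the remainder is 0:
⌊-291/53⌋ = -6, remainder 27
⌊53/27⌋ = 1, remainder 26
⌊27/26⌋ = 1, remainder 1
⌊26/1⌋ = 26, remainder 0

[-6; 1, 1, 26]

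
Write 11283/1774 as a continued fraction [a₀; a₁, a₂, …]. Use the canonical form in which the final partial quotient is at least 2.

[6; 2, 1, 3, 2, 7, 2, 4]

⌊11283/1774⌋ = 6, remainder 639
⌊1774/639⌋ = 2, remainder 496
⌊639/496⌋ = 1, remainder 143
⌊496/143⌋ = 3, remainder 67
⌊143/67⌋ = 2, remainder 9
⌊67/9⌋ = 7, remainder 4
⌊9/4⌋ = 2, remainder 1
⌊4/1⌋ = 4, remainder 0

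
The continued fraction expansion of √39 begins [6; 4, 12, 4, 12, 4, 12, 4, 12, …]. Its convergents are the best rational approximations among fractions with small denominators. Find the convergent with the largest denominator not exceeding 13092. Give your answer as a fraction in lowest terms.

List convergents until the denominator exceeds the bound:
a_0 = 6: 6/1  (≤ bound)
a_1 = 4: 25/4  (≤ bound)
a_2 = 12: 306/49  (≤ bound)
a_3 = 4: 1249/200  (≤ bound)
a_4 = 12: 15294/2449  (≤ bound)
a_5 = 4: 62425/9996  (≤ bound)
a_6 = 12: 764394/122401  (> 13092, stop)

62425/9996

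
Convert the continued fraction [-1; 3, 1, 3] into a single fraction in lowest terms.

Start with 3.
1 + 1/(3/1) = 1 + 1/3 = 4/3
3 + 1/(4/3) = 3 + 3/4 = 15/4
-1 + 1/(15/4) = -1 + 4/15 = -11/15

-11/15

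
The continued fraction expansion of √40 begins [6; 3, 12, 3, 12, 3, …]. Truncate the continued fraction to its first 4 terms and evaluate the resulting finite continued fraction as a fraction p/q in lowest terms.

Start with 3.
12 + 1/(3/1) = 12 + 1/3 = 37/3
3 + 1/(37/3) = 3 + 3/37 = 114/37
6 + 1/(114/37) = 6 + 37/114 = 721/114

721/114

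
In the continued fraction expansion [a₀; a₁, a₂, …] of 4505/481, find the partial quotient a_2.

4505 = 9·481 + 176, so a_0 = 9
481 = 2·176 + 129, so a_1 = 2
176 = 1·129 + 47, so a_2 = 1

1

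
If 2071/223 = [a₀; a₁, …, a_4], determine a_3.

15

⌊2071/223⌋ = 9, remainder 64
⌊223/64⌋ = 3, remainder 31
⌊64/31⌋ = 2, remainder 2
⌊31/2⌋ = 15, remainder 1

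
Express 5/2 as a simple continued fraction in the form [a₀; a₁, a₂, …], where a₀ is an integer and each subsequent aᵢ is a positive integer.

[2; 2]

Run the Euclidean algorithm, recording each quotient:
5 ÷ 2 → quotient 2, remainder 1
2 ÷ 1 → quotient 2, remainder 0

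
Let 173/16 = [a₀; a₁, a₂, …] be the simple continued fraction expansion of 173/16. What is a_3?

⌊173/16⌋ = 10, remainder 13
⌊16/13⌋ = 1, remainder 3
⌊13/3⌋ = 4, remainder 1
⌊3/1⌋ = 3, remainder 0

3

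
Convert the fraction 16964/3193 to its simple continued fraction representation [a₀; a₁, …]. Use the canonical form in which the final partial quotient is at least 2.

[5; 3, 5, 10, 3, 6]

Apply division with remainder until the remainder is 0:
16964 ÷ 3193 → quotient 5, remainder 999
3193 ÷ 999 → quotient 3, remainder 196
999 ÷ 196 → quotient 5, remainder 19
196 ÷ 19 → quotient 10, remainder 6
19 ÷ 6 → quotient 3, remainder 1
6 ÷ 1 → quotient 6, remainder 0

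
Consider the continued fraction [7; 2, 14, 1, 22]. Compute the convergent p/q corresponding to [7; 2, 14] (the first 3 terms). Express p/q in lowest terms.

Use the convergent recurrence hₖ = aₖ·hₖ₋₁ + hₖ₋₂ (and likewise for the denominators kₖ):
a_0 = 7: 7/1
a_1 = 2: 15/2
a_2 = 14: 217/29

217/29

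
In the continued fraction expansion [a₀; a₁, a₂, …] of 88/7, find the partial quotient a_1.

1

⌊88/7⌋ = 12, remainder 4
⌊7/4⌋ = 1, remainder 3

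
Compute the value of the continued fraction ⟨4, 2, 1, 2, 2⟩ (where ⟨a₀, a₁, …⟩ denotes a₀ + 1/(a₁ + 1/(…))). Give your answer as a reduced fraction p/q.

83/19

Use the convergent recurrence hₖ = aₖ·hₖ₋₁ + hₖ₋₂ (and likewise for the denominators kₖ):
a_0 = 4: 4/1
a_1 = 2: 9/2
a_2 = 1: 13/3
a_3 = 2: 35/8
a_4 = 2: 83/19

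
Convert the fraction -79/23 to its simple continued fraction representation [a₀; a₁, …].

-79 = -4·23 + 13, so a_0 = -4
23 = 1·13 + 10, so a_1 = 1
13 = 1·10 + 3, so a_2 = 1
10 = 3·3 + 1, so a_3 = 3
3 = 3·1 + 0, so a_4 = 3

[-4; 1, 1, 3, 3]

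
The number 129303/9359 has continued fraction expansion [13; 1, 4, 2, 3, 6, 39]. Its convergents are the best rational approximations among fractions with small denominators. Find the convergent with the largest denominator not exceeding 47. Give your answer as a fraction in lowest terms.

525/38

a_0 = 13: 13/1  (≤ bound)
a_1 = 1: 14/1  (≤ bound)
a_2 = 4: 69/5  (≤ bound)
a_3 = 2: 152/11  (≤ bound)
a_4 = 3: 525/38  (≤ bound)
a_5 = 6: 3302/239  (> 47, stop)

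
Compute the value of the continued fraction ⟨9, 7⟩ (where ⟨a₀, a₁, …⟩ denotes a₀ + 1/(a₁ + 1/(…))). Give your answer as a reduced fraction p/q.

Collapse the nested fraction from the inside out:
Start with 7.
9 + 1/(7/1) = 9 + 1/7 = 64/7

64/7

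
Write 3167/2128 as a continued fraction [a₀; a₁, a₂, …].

[1; 2, 20, 1, 3, 1, 1, 5]

3167 ÷ 2128 → quotient 1, remainder 1039
2128 ÷ 1039 → quotient 2, remainder 50
1039 ÷ 50 → quotient 20, remainder 39
50 ÷ 39 → quotient 1, remainder 11
39 ÷ 11 → quotient 3, remainder 6
11 ÷ 6 → quotient 1, remainder 5
6 ÷ 5 → quotient 1, remainder 1
5 ÷ 1 → quotient 5, remainder 0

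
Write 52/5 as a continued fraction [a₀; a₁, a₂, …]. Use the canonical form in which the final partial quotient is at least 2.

[10; 2, 2]

⌊52/5⌋ = 10, remainder 2
⌊5/2⌋ = 2, remainder 1
⌊2/1⌋ = 2, remainder 0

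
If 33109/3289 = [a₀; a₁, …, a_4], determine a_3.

1

Run the Euclidean algorithm, recording each quotient:
33109 ÷ 3289 → quotient 10, remainder 219
3289 ÷ 219 → quotient 15, remainder 4
219 ÷ 4 → quotient 54, remainder 3
4 ÷ 3 → quotient 1, remainder 1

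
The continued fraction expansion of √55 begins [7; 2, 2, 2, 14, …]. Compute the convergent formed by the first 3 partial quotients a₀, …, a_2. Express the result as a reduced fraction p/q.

Start with 2.
2 + 1/(2/1) = 2 + 1/2 = 5/2
7 + 1/(5/2) = 7 + 2/5 = 37/5

37/5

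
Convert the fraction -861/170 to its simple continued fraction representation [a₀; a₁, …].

[-6; 1, 14, 2, 5]

-861 = -6·170 + 159, so a_0 = -6
170 = 1·159 + 11, so a_1 = 1
159 = 14·11 + 5, so a_2 = 14
11 = 2·5 + 1, so a_3 = 2
5 = 5·1 + 0, so a_4 = 5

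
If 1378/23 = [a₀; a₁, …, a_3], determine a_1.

1

Apply division with remainder until the remainder is 0:
⌊1378/23⌋ = 59, remainder 21
⌊23/21⌋ = 1, remainder 2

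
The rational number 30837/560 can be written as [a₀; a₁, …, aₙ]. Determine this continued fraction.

Repeatedly divide and take the remainder:
⌊30837/560⌋ = 55, remainder 37
⌊560/37⌋ = 15, remainder 5
⌊37/5⌋ = 7, remainder 2
⌊5/2⌋ = 2, remainder 1
⌊2/1⌋ = 2, remainder 0

[55; 15, 7, 2, 2]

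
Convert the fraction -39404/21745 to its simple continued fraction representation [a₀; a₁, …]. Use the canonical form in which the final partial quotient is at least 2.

[-2; 5, 3, 9, 3, 15, 3]

-39404 = -2·21745 + 4086, so a_0 = -2
21745 = 5·4086 + 1315, so a_1 = 5
4086 = 3·1315 + 141, so a_2 = 3
1315 = 9·141 + 46, so a_3 = 9
141 = 3·46 + 3, so a_4 = 3
46 = 15·3 + 1, so a_5 = 15
3 = 3·1 + 0, so a_6 = 3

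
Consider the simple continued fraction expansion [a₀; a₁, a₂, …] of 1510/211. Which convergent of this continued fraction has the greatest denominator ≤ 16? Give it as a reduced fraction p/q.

93/13

List convergents until the denominator exceeds the bound:
a_0 = 7: 7/1  (≤ bound)
a_1 = 6: 43/6  (≤ bound)
a_2 = 2: 93/13  (≤ bound)
a_3 = 1: 136/19  (> 16, stop)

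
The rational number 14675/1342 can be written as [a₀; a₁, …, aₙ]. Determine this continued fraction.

[10; 1, 14, 2, 2, 1, 5, 2]

Repeatedly divide and take the remainder:
14675 ÷ 1342 → quotient 10, remainder 1255
1342 ÷ 1255 → quotient 1, remainder 87
1255 ÷ 87 → quotient 14, remainder 37
87 ÷ 37 → quotient 2, remainder 13
37 ÷ 13 → quotient 2, remainder 11
13 ÷ 11 → quotient 1, remainder 2
11 ÷ 2 → quotient 5, remainder 1
2 ÷ 1 → quotient 2, remainder 0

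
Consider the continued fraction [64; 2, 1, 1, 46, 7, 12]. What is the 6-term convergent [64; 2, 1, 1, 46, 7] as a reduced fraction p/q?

105357/1636

a_0 = 64: 64/1
a_1 = 2: 129/2
a_2 = 1: 193/3
a_3 = 1: 322/5
a_4 = 46: 15005/233
a_5 = 7: 105357/1636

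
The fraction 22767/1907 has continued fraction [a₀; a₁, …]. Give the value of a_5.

1

⌊22767/1907⌋ = 11, remainder 1790
⌊1907/1790⌋ = 1, remainder 117
⌊1790/117⌋ = 15, remainder 35
⌊117/35⌋ = 3, remainder 12
⌊35/12⌋ = 2, remainder 11
⌊12/11⌋ = 1, remainder 1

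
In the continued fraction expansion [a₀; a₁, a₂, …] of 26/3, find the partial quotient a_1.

1

⌊26/3⌋ = 8, remainder 2
⌊3/2⌋ = 1, remainder 1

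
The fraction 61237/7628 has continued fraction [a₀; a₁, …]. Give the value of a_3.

Repeatedly divide and take the remainder:
61237 = 8·7628 + 213, so a_0 = 8
7628 = 35·213 + 173, so a_1 = 35
213 = 1·173 + 40, so a_2 = 1
173 = 4·40 + 13, so a_3 = 4

4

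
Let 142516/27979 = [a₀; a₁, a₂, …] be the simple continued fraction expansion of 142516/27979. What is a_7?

Repeatedly divide and take the remainder:
⌊142516/27979⌋ = 5, remainder 2621
⌊27979/2621⌋ = 10, remainder 1769
⌊2621/1769⌋ = 1, remainder 852
⌊1769/852⌋ = 2, remainder 65
⌊852/65⌋ = 13, remainder 7
⌊65/7⌋ = 9, remainder 2
⌊7/2⌋ = 3, remainder 1
⌊2/1⌋ = 2, remainder 0

2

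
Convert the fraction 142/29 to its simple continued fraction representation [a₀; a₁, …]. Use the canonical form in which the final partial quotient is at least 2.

[4; 1, 8, 1, 2]

142 ÷ 29 → quotient 4, remainder 26
29 ÷ 26 → quotient 1, remainder 3
26 ÷ 3 → quotient 8, remainder 2
3 ÷ 2 → quotient 1, remainder 1
2 ÷ 1 → quotient 2, remainder 0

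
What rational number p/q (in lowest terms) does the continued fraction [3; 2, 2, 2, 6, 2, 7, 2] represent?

9031/2644

Start with 2.
7 + 1/(2/1) = 7 + 1/2 = 15/2
2 + 1/(15/2) = 2 + 2/15 = 32/15
6 + 1/(32/15) = 6 + 15/32 = 207/32
2 + 1/(207/32) = 2 + 32/207 = 446/207
2 + 1/(446/207) = 2 + 207/446 = 1099/446
2 + 1/(1099/446) = 2 + 446/1099 = 2644/1099
3 + 1/(2644/1099) = 3 + 1099/2644 = 9031/2644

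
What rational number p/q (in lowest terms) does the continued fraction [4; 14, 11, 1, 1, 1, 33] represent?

67550/16593

Use the convergent recurrence hₖ = aₖ·hₖ₋₁ + hₖ₋₂ (and likewise for the denominators kₖ):
a_0 = 4: 4/1
a_1 = 14: 57/14
a_2 = 11: 631/155
a_3 = 1: 688/169
a_4 = 1: 1319/324
a_5 = 1: 2007/493
a_6 = 33: 67550/16593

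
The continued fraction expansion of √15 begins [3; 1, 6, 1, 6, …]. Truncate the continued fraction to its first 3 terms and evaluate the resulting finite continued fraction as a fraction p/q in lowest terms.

Start with 6.
1 + 1/(6/1) = 1 + 1/6 = 7/6
3 + 1/(7/6) = 3 + 6/7 = 27/7

27/7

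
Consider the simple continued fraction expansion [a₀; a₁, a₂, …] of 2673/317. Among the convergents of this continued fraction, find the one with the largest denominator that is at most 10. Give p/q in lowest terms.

List convergents until the denominator exceeds the bound:
a_0 = 8: 8/1  (≤ bound)
a_1 = 2: 17/2  (≤ bound)
a_2 = 3: 59/7  (≤ bound)
a_3 = 5: 312/37  (> 10, stop)

59/7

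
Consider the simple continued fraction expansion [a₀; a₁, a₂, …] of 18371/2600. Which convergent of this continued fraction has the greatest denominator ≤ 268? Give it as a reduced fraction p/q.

a_0 = 7: 7/1  (≤ bound)
a_1 = 15: 106/15  (≤ bound)
a_2 = 4: 431/61  (≤ bound)
a_3 = 1: 537/76  (≤ bound)
a_4 = 7: 4190/593  (> 268, stop)

537/76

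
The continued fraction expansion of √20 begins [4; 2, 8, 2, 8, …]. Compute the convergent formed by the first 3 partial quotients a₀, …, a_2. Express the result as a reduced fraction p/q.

Starting at the tail and folding back:
Start with 8.
2 + 1/(8/1) = 2 + 1/8 = 17/8
4 + 1/(17/8) = 4 + 8/17 = 76/17

76/17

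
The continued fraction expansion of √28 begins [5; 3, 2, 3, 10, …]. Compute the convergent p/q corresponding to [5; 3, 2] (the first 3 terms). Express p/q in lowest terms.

Build up convergents one term at a time:
a_0 = 5: 5/1
a_1 = 3: 16/3
a_2 = 2: 37/7

37/7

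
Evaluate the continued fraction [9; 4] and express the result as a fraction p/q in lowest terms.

37/4

Use the convergent recurrence hₖ = aₖ·hₖ₋₁ + hₖ₋₂ (and likewise for the denominators kₖ):
a_0 = 9: 9/1
a_1 = 4: 37/4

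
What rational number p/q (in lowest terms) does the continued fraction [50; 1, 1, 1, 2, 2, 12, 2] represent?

a_0 = 50: 50/1
a_1 = 1: 51/1
a_2 = 1: 101/2
a_3 = 1: 152/3
a_4 = 2: 405/8
a_5 = 2: 962/19
a_6 = 12: 11949/236
a_7 = 2: 24860/491

24860/491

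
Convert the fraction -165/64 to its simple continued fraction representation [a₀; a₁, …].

⌊-165/64⌋ = -3, remainder 27
⌊64/27⌋ = 2, remainder 10
⌊27/10⌋ = 2, remainder 7
⌊10/7⌋ = 1, remainder 3
⌊7/3⌋ = 2, remainder 1
⌊3/1⌋ = 3, remainder 0

[-3; 2, 2, 1, 2, 3]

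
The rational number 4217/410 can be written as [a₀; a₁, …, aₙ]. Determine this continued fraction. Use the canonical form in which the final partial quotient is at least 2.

4217 = 10·410 + 117, so a_0 = 10
410 = 3·117 + 59, so a_1 = 3
117 = 1·59 + 58, so a_2 = 1
59 = 1·58 + 1, so a_3 = 1
58 = 58·1 + 0, so a_4 = 58

[10; 3, 1, 1, 58]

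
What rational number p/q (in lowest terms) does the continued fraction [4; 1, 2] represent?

14/3

a_0 = 4: 4/1
a_1 = 1: 5/1
a_2 = 2: 14/3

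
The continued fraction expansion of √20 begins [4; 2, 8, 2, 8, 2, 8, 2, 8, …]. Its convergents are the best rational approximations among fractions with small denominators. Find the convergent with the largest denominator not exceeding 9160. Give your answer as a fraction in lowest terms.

a_0 = 4: 4/1  (≤ bound)
a_1 = 2: 9/2  (≤ bound)
a_2 = 8: 76/17  (≤ bound)
a_3 = 2: 161/36  (≤ bound)
a_4 = 8: 1364/305  (≤ bound)
a_5 = 2: 2889/646  (≤ bound)
a_6 = 8: 24476/5473  (≤ bound)
a_7 = 2: 51841/11592  (> 9160, stop)

24476/5473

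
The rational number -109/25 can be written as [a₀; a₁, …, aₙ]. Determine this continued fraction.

⌊-109/25⌋ = -5, remainder 16
⌊25/16⌋ = 1, remainder 9
⌊16/9⌋ = 1, remainder 7
⌊9/7⌋ = 1, remainder 2
⌊7/2⌋ = 3, remainder 1
⌊2/1⌋ = 2, remainder 0

[-5; 1, 1, 1, 3, 2]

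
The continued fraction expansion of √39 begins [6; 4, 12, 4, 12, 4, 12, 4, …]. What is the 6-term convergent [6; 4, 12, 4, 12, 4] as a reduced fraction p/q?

Start with 4.
12 + 1/(4/1) = 12 + 1/4 = 49/4
4 + 1/(49/4) = 4 + 4/49 = 200/49
12 + 1/(200/49) = 12 + 49/200 = 2449/200
4 + 1/(2449/200) = 4 + 200/2449 = 9996/2449
6 + 1/(9996/2449) = 6 + 2449/9996 = 62425/9996

62425/9996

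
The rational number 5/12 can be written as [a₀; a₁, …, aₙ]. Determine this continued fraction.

Run the Euclidean algorithm, recording each quotient:
5 ÷ 12 → quotient 0, remainder 5
12 ÷ 5 → quotient 2, remainder 2
5 ÷ 2 → quotient 2, remainder 1
2 ÷ 1 → quotient 2, remainder 0

[0; 2, 2, 2]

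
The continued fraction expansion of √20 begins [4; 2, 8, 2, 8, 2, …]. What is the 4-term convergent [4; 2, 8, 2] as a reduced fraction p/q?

161/36

Compute successive convergents:
a_0 = 4: 4/1
a_1 = 2: 9/2
a_2 = 8: 76/17
a_3 = 2: 161/36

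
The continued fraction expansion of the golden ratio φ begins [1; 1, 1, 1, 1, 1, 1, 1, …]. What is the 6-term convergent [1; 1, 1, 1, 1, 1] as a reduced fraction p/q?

13/8

a_0 = 1: 1/1
a_1 = 1: 2/1
a_2 = 1: 3/2
a_3 = 1: 5/3
a_4 = 1: 8/5
a_5 = 1: 13/8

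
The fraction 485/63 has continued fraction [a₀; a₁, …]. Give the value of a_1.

1

⌊485/63⌋ = 7, remainder 44
⌊63/44⌋ = 1, remainder 19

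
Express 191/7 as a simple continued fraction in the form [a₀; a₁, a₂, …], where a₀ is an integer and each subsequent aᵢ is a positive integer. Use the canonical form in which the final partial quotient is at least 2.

Apply division with remainder until the remainder is 0:
191 = 27·7 + 2, so a_0 = 27
7 = 3·2 + 1, so a_1 = 3
2 = 2·1 + 0, so a_2 = 2

[27; 3, 2]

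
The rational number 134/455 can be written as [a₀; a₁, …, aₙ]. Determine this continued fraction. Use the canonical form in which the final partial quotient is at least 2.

Apply division with remainder until the remainder is 0:
134 ÷ 455 → quotient 0, remainder 134
455 ÷ 134 → quotient 3, remainder 53
134 ÷ 53 → quotient 2, remainder 28
53 ÷ 28 → quotient 1, remainder 25
28 ÷ 25 → quotient 1, remainder 3
25 ÷ 3 → quotient 8, remainder 1
3 ÷ 1 → quotient 3, remainder 0

[0; 3, 2, 1, 1, 8, 3]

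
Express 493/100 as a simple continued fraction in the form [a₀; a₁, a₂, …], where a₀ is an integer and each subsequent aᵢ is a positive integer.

[4; 1, 13, 3, 2]

Run the Euclidean algorithm, recording each quotient:
493 = 4·100 + 93, so a_0 = 4
100 = 1·93 + 7, so a_1 = 1
93 = 13·7 + 2, so a_2 = 13
7 = 3·2 + 1, so a_3 = 3
2 = 2·1 + 0, so a_4 = 2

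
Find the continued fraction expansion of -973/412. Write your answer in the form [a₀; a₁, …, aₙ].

[-3; 1, 1, 1, 3, 3, 1, 8]

-973 = -3·412 + 263, so a_0 = -3
412 = 1·263 + 149, so a_1 = 1
263 = 1·149 + 114, so a_2 = 1
149 = 1·114 + 35, so a_3 = 1
114 = 3·35 + 9, so a_4 = 3
35 = 3·9 + 8, so a_5 = 3
9 = 1·8 + 1, so a_6 = 1
8 = 8·1 + 0, so a_7 = 8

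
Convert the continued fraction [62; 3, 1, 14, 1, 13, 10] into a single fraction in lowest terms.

550512/8843

Start with 10.
13 + 1/(10/1) = 13 + 1/10 = 131/10
1 + 1/(131/10) = 1 + 10/131 = 141/131
14 + 1/(141/131) = 14 + 131/141 = 2105/141
1 + 1/(2105/141) = 1 + 141/2105 = 2246/2105
3 + 1/(2246/2105) = 3 + 2105/2246 = 8843/2246
62 + 1/(8843/2246) = 62 + 2246/8843 = 550512/8843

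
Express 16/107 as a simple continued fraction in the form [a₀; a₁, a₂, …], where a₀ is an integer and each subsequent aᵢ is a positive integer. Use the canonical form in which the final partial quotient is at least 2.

16 ÷ 107 → quotient 0, remainder 16
107 ÷ 16 → quotient 6, remainder 11
16 ÷ 11 → quotient 1, remainder 5
11 ÷ 5 → quotient 2, remainder 1
5 ÷ 1 → quotient 5, remainder 0

[0; 6, 1, 2, 5]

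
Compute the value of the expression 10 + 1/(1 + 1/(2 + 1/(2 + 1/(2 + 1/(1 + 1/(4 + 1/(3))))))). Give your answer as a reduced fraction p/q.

Start with 3.
4 + 1/(3/1) = 4 + 1/3 = 13/3
1 + 1/(13/3) = 1 + 3/13 = 16/13
2 + 1/(16/13) = 2 + 13/16 = 45/16
2 + 1/(45/16) = 2 + 16/45 = 106/45
2 + 1/(106/45) = 2 + 45/106 = 257/106
1 + 1/(257/106) = 1 + 106/257 = 363/257
10 + 1/(363/257) = 10 + 257/363 = 3887/363

3887/363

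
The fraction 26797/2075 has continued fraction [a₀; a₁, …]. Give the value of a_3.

26797 ÷ 2075 → quotient 12, remainder 1897
2075 ÷ 1897 → quotient 1, remainder 178
1897 ÷ 178 → quotient 10, remainder 117
178 ÷ 117 → quotient 1, remainder 61

1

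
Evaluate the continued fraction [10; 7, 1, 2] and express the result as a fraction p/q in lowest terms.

Collapse the nested fraction from the inside out:
Start with 2.
1 + 1/(2/1) = 1 + 1/2 = 3/2
7 + 1/(3/2) = 7 + 2/3 = 23/3
10 + 1/(23/3) = 10 + 3/23 = 233/23

233/23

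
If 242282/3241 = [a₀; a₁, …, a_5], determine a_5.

⌊242282/3241⌋ = 74, remainder 2448
⌊3241/2448⌋ = 1, remainder 793
⌊2448/793⌋ = 3, remainder 69
⌊793/69⌋ = 11, remainder 34
⌊69/34⌋ = 2, remainder 1
⌊34/1⌋ = 34, remainder 0

34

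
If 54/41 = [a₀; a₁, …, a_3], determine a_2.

6

54 = 1·41 + 13, so a_0 = 1
41 = 3·13 + 2, so a_1 = 3
13 = 6·2 + 1, so a_2 = 6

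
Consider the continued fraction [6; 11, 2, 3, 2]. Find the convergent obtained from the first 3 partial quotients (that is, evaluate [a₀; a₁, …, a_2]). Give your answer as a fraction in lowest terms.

140/23

a_0 = 6: 6/1
a_1 = 11: 67/11
a_2 = 2: 140/23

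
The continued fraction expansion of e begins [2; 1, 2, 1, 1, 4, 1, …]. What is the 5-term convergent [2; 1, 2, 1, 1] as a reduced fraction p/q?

Compute successive convergents:
a_0 = 2: 2/1
a_1 = 1: 3/1
a_2 = 2: 8/3
a_3 = 1: 11/4
a_4 = 1: 19/7

19/7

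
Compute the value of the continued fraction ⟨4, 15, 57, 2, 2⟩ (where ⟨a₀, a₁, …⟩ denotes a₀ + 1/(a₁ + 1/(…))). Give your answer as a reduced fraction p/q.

17527/4310

Start with 2.
2 + 1/(2/1) = 2 + 1/2 = 5/2
57 + 1/(5/2) = 57 + 2/5 = 287/5
15 + 1/(287/5) = 15 + 5/287 = 4310/287
4 + 1/(4310/287) = 4 + 287/4310 = 17527/4310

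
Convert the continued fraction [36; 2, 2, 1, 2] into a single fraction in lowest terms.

a_0 = 36: 36/1
a_1 = 2: 73/2
a_2 = 2: 182/5
a_3 = 1: 255/7
a_4 = 2: 692/19

692/19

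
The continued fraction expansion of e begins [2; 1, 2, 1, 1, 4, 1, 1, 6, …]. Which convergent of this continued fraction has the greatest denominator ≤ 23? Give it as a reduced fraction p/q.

19/7

a_0 = 2: 2/1  (≤ bound)
a_1 = 1: 3/1  (≤ bound)
a_2 = 2: 8/3  (≤ bound)
a_3 = 1: 11/4  (≤ bound)
a_4 = 1: 19/7  (≤ bound)
a_5 = 4: 87/32  (> 23, stop)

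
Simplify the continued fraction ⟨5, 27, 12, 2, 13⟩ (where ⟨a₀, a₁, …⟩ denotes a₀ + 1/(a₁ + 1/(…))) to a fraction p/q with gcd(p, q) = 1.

a_0 = 5: 5/1
a_1 = 27: 136/27
a_2 = 12: 1637/325
a_3 = 2: 3410/677
a_4 = 13: 45967/9126

45967/9126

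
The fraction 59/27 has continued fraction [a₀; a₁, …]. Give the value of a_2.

2

Run the Euclidean algorithm, recording each quotient:
⌊59/27⌋ = 2, remainder 5
⌊27/5⌋ = 5, remainder 2
⌊5/2⌋ = 2, remainder 1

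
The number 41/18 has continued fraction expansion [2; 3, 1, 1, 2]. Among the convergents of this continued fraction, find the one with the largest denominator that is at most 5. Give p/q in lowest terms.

9/4

a_0 = 2: 2/1  (≤ bound)
a_1 = 3: 7/3  (≤ bound)
a_2 = 1: 9/4  (≤ bound)
a_3 = 1: 16/7  (> 5, stop)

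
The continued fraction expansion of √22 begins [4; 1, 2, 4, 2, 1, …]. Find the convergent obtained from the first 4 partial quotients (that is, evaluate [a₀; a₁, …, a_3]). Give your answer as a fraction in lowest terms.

Build up convergents one term at a time:
a_0 = 4: 4/1
a_1 = 1: 5/1
a_2 = 2: 14/3
a_3 = 4: 61/13

61/13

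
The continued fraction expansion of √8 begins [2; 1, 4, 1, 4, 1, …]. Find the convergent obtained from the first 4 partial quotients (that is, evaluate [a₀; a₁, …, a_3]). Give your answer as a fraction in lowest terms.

17/6

Start with 1.
4 + 1/(1/1) = 4 + 1/1 = 5/1
1 + 1/(5/1) = 1 + 1/5 = 6/5
2 + 1/(6/5) = 2 + 5/6 = 17/6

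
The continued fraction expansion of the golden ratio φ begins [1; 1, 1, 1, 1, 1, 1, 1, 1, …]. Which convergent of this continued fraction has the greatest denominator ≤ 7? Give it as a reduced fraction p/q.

List convergents until the denominator exceeds the bound:
a_0 = 1: 1/1  (≤ bound)
a_1 = 1: 2/1  (≤ bound)
a_2 = 1: 3/2  (≤ bound)
a_3 = 1: 5/3  (≤ bound)
a_4 = 1: 8/5  (≤ bound)
a_5 = 1: 13/8  (> 7, stop)

8/5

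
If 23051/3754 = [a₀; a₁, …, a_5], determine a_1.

Repeatedly divide and take the remainder:
23051 = 6·3754 + 527, so a_0 = 6
3754 = 7·527 + 65, so a_1 = 7

7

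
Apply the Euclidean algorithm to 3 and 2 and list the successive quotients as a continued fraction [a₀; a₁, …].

[1; 2]

Run the Euclidean algorithm, recording each quotient:
⌊3/2⌋ = 1, remainder 1
⌊2/1⌋ = 2, remainder 0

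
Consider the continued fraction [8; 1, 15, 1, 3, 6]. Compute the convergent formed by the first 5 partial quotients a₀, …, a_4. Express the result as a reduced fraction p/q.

a_0 = 8: 8/1
a_1 = 1: 9/1
a_2 = 15: 143/16
a_3 = 1: 152/17
a_4 = 3: 599/67

599/67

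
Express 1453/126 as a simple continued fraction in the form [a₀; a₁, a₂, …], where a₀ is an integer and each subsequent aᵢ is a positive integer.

[11; 1, 1, 7, 2, 1, 2]

1453 ÷ 126 → quotient 11, remainder 67
126 ÷ 67 → quotient 1, remainder 59
67 ÷ 59 → quotient 1, remainder 8
59 ÷ 8 → quotient 7, remainder 3
8 ÷ 3 → quotient 2, remainder 2
3 ÷ 2 → quotient 1, remainder 1
2 ÷ 1 → quotient 2, remainder 0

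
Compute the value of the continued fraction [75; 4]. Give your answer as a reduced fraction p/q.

Work from the innermost term outward:
Start with 4.
75 + 1/(4/1) = 75 + 1/4 = 301/4

301/4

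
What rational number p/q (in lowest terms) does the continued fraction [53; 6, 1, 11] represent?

4411/83

Start with 11.
1 + 1/(11/1) = 1 + 1/11 = 12/11
6 + 1/(12/11) = 6 + 11/12 = 83/12
53 + 1/(83/12) = 53 + 12/83 = 4411/83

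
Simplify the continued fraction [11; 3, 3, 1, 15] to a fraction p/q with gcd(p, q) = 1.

Start with 15.
1 + 1/(15/1) = 1 + 1/15 = 16/15
3 + 1/(16/15) = 3 + 15/16 = 63/16
3 + 1/(63/16) = 3 + 16/63 = 205/63
11 + 1/(205/63) = 11 + 63/205 = 2318/205

2318/205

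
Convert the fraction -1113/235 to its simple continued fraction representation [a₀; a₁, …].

[-5; 3, 1, 3, 1, 3, 3]

⌊-1113/235⌋ = -5, remainder 62
⌊235/62⌋ = 3, remainder 49
⌊62/49⌋ = 1, remainder 13
⌊49/13⌋ = 3, remainder 10
⌊13/10⌋ = 1, remainder 3
⌊10/3⌋ = 3, remainder 1
⌊3/1⌋ = 3, remainder 0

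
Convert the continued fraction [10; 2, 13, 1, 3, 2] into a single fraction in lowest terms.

2694/257

Build up convergents one term at a time:
a_0 = 10: 10/1
a_1 = 2: 21/2
a_2 = 13: 283/27
a_3 = 1: 304/29
a_4 = 3: 1195/114
a_5 = 2: 2694/257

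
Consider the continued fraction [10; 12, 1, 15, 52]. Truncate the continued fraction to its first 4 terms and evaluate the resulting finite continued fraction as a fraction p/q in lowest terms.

2086/207

Starting at the tail and folding back:
Start with 15.
1 + 1/(15/1) = 1 + 1/15 = 16/15
12 + 1/(16/15) = 12 + 15/16 = 207/16
10 + 1/(207/16) = 10 + 16/207 = 2086/207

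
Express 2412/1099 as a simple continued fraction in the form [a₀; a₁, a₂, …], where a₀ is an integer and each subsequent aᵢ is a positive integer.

[2; 5, 7, 2, 1, 1, 1, 3]

2412 ÷ 1099 → quotient 2, remainder 214
1099 ÷ 214 → quotient 5, remainder 29
214 ÷ 29 → quotient 7, remainder 11
29 ÷ 11 → quotient 2, remainder 7
11 ÷ 7 → quotient 1, remainder 4
7 ÷ 4 → quotient 1, remainder 3
4 ÷ 3 → quotient 1, remainder 1
3 ÷ 1 → quotient 3, remainder 0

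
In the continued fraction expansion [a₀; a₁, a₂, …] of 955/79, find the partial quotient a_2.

955 = 12·79 + 7, so a_0 = 12
79 = 11·7 + 2, so a_1 = 11
7 = 3·2 + 1, so a_2 = 3

3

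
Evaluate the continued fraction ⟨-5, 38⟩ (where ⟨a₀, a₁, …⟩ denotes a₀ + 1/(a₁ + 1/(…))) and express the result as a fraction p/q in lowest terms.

Compute successive convergents:
a_0 = -5: -5/1
a_1 = 38: -189/38

-189/38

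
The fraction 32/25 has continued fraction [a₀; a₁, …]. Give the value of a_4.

⌊32/25⌋ = 1, remainder 7
⌊25/7⌋ = 3, remainder 4
⌊7/4⌋ = 1, remainder 3
⌊4/3⌋ = 1, remainder 1
⌊3/1⌋ = 3, remainder 0

3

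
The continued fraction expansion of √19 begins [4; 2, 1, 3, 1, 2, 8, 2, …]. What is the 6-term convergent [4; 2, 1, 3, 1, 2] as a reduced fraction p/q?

Starting at the tail and folding back:
Start with 2.
1 + 1/(2/1) = 1 + 1/2 = 3/2
3 + 1/(3/2) = 3 + 2/3 = 11/3
1 + 1/(11/3) = 1 + 3/11 = 14/11
2 + 1/(14/11) = 2 + 11/14 = 39/14
4 + 1/(39/14) = 4 + 14/39 = 170/39

170/39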